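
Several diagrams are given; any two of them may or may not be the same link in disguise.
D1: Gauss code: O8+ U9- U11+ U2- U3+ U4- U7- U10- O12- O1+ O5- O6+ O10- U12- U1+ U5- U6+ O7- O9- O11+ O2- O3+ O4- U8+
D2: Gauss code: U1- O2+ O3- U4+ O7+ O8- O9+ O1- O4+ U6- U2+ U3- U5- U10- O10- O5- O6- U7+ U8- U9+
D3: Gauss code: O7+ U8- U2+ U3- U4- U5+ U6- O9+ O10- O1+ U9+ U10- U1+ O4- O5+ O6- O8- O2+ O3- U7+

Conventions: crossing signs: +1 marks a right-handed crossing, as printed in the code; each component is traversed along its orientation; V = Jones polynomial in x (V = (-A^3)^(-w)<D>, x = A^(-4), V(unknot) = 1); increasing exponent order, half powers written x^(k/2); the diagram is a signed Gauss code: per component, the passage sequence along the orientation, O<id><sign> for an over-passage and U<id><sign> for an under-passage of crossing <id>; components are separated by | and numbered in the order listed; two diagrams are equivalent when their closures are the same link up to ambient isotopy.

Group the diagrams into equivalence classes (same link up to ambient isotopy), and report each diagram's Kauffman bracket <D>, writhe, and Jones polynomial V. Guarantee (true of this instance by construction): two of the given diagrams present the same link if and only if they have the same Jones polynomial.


grouping into links: {D1, D2, D3}
V(D1) = 1  (w -2, c 12, <D> = A^-6)
V(D2) = 1  (w -2, c 10, <D> = A^-6)
V(D3) = 1  [10 crossings, <D> = 1, w = 0]
why: all 3 diagrams share one V(x), hence one class


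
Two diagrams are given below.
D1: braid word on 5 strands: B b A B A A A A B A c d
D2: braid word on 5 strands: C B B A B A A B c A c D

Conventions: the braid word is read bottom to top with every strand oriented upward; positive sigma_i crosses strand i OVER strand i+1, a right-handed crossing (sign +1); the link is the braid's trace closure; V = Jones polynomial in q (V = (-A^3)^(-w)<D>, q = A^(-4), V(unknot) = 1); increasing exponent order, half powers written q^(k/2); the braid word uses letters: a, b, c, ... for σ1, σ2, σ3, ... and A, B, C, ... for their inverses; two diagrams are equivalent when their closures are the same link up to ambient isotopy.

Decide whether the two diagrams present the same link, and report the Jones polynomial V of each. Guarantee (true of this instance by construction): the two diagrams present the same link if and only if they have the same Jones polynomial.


same link: yes
V(D1) = q^-9 + q^-7 + q^-5 + q^-3  [12 crossings, <D> = A^-6 + A^2 + A^10 + A^18, w = -6]
V(D2) = q^-9 + q^-7 + q^-5 + q^-3  [12 crossings, <D> = A^-12 + A^-4 + A^4 + A^12, w = -8]
insight: Markov moves rewrite D1 (12 crossings) into D2 (12)


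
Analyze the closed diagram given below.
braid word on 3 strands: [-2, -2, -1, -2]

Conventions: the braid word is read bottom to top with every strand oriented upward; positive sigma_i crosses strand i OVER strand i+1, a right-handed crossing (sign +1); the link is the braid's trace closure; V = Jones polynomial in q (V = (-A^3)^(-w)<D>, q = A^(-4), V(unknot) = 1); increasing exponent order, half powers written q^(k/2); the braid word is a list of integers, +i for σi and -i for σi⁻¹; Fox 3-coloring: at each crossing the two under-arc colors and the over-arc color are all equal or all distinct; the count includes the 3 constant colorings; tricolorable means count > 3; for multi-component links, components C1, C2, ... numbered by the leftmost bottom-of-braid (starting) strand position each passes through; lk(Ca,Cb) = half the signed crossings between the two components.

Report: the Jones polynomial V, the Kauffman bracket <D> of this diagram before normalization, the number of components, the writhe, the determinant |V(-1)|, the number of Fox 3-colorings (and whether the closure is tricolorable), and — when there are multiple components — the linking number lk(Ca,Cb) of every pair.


V(q) = -q^-4 + q^-3 + q^-1
bracket: A^-8 + 1 - A^4, w = -4
1 component, writhe -4, over 4 crossings
det 3, colorings 9 of 3^4 — tricolorable
observation: the span of V is 3, forcing >= 3 crossings in any diagram


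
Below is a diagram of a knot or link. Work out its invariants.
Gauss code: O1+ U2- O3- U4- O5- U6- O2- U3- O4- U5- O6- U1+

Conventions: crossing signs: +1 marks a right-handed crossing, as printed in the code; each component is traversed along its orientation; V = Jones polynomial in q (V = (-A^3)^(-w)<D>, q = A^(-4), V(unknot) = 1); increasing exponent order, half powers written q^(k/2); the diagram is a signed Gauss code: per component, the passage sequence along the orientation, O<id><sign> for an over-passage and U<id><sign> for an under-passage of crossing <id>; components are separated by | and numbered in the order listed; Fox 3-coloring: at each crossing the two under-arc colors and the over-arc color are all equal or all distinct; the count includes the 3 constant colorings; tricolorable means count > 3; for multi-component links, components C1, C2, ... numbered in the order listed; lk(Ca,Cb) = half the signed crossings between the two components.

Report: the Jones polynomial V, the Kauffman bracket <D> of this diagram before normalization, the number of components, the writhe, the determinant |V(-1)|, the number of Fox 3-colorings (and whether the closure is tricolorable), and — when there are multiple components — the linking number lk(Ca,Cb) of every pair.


V = -q^-7 + q^-6 - q^-5 + q^-4 + q^-2
<D> = A^-4 + A^4 - A^8 + A^12 - A^16 (w = -4)
1 component over 6 crossings, w = -4
3 Fox colorings among 3^6, |V(-1)| = 5: not tricolorable
why: w = -4 (over 6 crossings) is diagram-only; (-A^3)^(4) removes it from V


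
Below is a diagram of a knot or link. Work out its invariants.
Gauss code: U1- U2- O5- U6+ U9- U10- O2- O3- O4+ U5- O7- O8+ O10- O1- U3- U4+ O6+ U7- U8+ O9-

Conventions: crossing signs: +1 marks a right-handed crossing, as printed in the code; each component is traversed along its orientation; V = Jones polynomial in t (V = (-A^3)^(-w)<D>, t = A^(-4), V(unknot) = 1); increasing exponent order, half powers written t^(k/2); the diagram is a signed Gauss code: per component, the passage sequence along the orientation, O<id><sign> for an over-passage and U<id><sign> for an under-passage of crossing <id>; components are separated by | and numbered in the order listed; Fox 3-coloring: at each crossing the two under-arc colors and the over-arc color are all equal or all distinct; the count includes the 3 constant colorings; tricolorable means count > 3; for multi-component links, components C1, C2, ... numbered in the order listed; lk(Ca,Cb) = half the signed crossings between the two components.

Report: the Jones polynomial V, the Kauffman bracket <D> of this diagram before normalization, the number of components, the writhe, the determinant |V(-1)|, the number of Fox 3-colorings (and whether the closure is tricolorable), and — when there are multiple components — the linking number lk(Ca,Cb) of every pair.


V(t) = -t^-4 + t^-3 + t^-1
bracket: A^-8 + 1 - A^4, w = -4
1 component, writhe -4, over 10 crossings
det 3, colorings 9 of 3^10 — tricolorable
observation: det 3 = |V(-1)|; divisible by 3, so tricolorable


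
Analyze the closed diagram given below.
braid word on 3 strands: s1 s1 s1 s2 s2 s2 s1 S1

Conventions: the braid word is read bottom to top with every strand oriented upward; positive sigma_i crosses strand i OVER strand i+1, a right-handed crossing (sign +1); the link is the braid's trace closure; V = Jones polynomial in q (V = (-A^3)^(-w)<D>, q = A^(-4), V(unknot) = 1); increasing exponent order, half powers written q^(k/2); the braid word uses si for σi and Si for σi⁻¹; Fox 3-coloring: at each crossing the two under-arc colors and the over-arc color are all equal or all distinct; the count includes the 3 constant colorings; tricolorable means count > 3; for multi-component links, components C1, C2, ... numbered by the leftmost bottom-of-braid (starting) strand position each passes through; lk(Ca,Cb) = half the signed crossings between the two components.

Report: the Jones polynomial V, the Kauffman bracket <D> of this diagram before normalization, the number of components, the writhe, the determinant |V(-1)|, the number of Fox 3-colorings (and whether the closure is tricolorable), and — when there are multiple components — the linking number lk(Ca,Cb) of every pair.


V(q) = q^2 + 2q^4 - 2q^5 + q^6 - 2q^7 + q^8
bracket: A^-14 - 2A^-10 + A^-6 - 2A^-2 + 2A^2 + A^10, w = +6
1 component, writhe +6, over 8 crossings
det 9, colorings 27 of 3^8 — tricolorable
observation: |V(-1)| = 9: so tricolorable, since 3 divides 9


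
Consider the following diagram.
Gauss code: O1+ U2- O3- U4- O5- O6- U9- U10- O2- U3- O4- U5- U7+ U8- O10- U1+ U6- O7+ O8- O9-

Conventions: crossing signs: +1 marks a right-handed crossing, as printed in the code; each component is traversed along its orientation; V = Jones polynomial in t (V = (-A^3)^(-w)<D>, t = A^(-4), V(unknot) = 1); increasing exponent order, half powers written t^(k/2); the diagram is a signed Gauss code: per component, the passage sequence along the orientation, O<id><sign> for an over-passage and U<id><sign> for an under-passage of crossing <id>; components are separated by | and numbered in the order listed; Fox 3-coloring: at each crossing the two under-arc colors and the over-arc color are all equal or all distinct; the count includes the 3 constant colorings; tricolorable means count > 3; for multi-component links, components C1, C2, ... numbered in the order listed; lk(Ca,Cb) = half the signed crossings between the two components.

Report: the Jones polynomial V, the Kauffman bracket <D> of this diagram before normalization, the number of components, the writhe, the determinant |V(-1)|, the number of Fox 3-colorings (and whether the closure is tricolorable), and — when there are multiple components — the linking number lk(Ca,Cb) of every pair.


V = -t^-9 + t^-8 - 2t^-7 + 3t^-6 - 2t^-5 + 2t^-4 - t^-3 + t^-2
<D> = A^-10 - A^-6 + 2A^-2 - 2A^2 + 3A^6 - 2A^10 + A^14 - A^18 (w = -6)
1 component over 10 crossings, w = -6
3 Fox colorings among 3^10, |V(-1)| = 13: not tricolorable
why: |V(-1)| = 13: so not tricolorable, since 3 does not divide 13


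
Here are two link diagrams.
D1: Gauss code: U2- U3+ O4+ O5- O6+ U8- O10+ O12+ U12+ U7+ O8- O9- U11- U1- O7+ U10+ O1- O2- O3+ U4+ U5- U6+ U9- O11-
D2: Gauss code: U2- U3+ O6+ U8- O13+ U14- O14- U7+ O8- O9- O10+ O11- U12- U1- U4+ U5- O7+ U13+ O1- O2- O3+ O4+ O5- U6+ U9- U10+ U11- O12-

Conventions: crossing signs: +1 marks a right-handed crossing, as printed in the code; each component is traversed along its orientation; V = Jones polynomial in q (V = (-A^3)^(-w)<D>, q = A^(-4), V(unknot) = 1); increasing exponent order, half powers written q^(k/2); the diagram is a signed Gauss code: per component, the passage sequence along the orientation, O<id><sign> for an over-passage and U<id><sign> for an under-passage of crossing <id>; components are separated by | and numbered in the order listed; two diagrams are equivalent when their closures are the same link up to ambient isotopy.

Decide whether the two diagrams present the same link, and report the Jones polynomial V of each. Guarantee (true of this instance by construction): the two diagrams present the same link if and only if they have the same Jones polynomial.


same link: yes
V(D1) = q^-4 - q^-3 + q^-2 - 2q^-1 + 2 - q + q^2  [12 crossings, <D> = A^-8 - A^-4 + 2 - 2A^4 + A^8 - A^12 + A^16, w = 0]
V(D2) = q^-4 - q^-3 + q^-2 - 2q^-1 + 2 - q + q^2  (w -2, c 14, <D> = A^-14 - A^-10 + 2A^-6 - 2A^-2 + A^2 - A^6 + A^10)
note: from 12 to 14 crossings by R-moves: one link, two diagrams


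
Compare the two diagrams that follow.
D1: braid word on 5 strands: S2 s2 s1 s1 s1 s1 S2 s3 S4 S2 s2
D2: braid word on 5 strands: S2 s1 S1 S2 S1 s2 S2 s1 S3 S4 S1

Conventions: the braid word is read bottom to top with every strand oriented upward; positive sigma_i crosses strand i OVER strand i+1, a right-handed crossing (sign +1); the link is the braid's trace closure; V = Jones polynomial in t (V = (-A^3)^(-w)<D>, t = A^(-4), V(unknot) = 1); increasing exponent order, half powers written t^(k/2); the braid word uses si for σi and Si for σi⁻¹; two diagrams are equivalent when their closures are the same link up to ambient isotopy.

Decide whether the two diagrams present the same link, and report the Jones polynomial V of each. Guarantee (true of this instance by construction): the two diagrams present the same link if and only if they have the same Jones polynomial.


equivalent: no
V(D1) = -t^(3/2) - t^(7/2) + t^(9/2) - t^(11/2)  (w +3, c 11, <D> = A^-13 - A^-9 + A^-5 + A^3)
V(D2) = -t^(-5/2) - t^(-1/2)  [11 crossings, <D> = A^-13 + A^-5, w = -5]
key observation: 2 values of V(t) split the 2 diagrams


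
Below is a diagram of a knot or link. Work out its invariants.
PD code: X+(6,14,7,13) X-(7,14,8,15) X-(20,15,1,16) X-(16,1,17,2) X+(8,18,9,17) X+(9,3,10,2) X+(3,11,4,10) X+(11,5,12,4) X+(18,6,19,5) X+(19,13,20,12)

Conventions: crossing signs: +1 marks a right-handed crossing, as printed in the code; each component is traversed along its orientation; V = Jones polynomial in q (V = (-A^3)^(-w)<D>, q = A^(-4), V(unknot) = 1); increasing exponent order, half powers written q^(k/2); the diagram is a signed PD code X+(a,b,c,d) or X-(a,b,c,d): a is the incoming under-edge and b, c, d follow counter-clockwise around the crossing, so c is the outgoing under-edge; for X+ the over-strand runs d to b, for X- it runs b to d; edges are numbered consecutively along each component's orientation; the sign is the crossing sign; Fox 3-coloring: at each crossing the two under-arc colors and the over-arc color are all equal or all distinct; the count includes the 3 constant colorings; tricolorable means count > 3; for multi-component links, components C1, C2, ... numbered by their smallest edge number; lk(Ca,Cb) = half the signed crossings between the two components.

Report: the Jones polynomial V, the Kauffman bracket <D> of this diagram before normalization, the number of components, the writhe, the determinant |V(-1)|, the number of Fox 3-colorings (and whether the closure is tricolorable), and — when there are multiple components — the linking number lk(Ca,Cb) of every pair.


V = q - q^2 + 2q^3 - q^4 + q^5 - q^6
<D> = -A^-12 + A^-8 - A^-4 + 2 - A^4 + A^8 (w = +4)
1 component over 10 crossings, w = +4
3 Fox colorings among 3^10, |V(-1)| = 7: not tricolorable
why: w = +4 (over 10 crossings) is diagram-only; (-A^3)^(-4) removes it from V


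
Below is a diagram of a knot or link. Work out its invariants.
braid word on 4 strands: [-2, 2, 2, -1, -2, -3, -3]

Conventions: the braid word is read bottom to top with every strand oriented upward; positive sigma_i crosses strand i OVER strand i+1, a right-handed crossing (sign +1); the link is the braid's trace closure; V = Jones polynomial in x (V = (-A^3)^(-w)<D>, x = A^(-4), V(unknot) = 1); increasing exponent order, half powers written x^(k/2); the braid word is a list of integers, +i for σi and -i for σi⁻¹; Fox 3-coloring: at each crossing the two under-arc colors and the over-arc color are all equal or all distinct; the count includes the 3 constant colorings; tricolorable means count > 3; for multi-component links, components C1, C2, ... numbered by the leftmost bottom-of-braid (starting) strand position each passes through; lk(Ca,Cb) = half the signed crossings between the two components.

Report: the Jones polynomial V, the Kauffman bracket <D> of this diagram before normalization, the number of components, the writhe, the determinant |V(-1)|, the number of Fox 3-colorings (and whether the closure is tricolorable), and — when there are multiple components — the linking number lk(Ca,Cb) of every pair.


V = x^-3 + x^-2 + x^-1 + 1
<D> = -A^-9 - A^-5 - A^-1 - A^3 (w = -3)
3 components over 7 crossings, w = -3
lk(C1,C2): 0
lk(C1,C3) = -1
linking number lk(C2,C3) = 0
9 Fox colorings among 3^7, |V(-1)| = 0: tricolorable
why: the word shrinks to σ2 σ1⁻¹ σ2⁻¹ σ3⁻¹ σ3⁻¹ after cancelling


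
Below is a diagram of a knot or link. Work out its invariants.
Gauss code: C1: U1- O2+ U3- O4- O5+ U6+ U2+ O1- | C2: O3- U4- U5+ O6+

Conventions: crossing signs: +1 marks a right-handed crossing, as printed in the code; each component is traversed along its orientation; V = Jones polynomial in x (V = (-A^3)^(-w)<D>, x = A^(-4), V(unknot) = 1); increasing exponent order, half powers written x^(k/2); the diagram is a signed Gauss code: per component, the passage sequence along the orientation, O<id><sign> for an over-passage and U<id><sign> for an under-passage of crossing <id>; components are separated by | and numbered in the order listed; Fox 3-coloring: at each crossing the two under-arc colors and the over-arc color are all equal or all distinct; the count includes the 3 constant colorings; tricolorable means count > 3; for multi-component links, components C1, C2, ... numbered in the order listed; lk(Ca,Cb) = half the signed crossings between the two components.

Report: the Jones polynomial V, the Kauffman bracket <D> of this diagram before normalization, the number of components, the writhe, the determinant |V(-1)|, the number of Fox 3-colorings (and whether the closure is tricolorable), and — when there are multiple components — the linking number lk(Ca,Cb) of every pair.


V(x) = -x^(-1/2) - x^(1/2)
bracket: -A^-2 - A^2, w = 0
2 components, writhe 0, over 6 crossings
lk(C1,C2) = 0
det 0, colorings 9 of 3^6 — tricolorable
observation: det 0 = |V(-1)|; divisible by 3, so tricolorable


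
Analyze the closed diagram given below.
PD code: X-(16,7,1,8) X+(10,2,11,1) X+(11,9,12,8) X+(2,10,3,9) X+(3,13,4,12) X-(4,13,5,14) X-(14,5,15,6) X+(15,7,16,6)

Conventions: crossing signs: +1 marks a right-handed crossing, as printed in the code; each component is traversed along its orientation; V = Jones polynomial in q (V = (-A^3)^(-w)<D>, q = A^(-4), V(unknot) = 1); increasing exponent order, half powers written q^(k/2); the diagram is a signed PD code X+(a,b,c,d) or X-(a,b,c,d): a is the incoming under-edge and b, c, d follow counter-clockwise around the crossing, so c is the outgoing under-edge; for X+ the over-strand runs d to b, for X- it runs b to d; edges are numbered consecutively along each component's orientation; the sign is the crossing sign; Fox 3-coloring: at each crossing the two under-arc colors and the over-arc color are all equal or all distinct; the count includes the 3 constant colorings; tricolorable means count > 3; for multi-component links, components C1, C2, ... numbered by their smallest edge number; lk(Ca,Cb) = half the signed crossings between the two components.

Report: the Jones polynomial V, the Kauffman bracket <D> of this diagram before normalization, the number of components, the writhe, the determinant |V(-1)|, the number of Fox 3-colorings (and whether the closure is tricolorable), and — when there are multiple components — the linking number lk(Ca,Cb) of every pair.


Jones polynomial: V(q) = 1
<D> = A^6; writhe +2
components 1, writhe +2 (8 crossings)
3-colorings: 3 of 3^8, det 1 — not tricolorable
note: det 1 = |V(-1)|; not divisible by 3, so not tricolorable


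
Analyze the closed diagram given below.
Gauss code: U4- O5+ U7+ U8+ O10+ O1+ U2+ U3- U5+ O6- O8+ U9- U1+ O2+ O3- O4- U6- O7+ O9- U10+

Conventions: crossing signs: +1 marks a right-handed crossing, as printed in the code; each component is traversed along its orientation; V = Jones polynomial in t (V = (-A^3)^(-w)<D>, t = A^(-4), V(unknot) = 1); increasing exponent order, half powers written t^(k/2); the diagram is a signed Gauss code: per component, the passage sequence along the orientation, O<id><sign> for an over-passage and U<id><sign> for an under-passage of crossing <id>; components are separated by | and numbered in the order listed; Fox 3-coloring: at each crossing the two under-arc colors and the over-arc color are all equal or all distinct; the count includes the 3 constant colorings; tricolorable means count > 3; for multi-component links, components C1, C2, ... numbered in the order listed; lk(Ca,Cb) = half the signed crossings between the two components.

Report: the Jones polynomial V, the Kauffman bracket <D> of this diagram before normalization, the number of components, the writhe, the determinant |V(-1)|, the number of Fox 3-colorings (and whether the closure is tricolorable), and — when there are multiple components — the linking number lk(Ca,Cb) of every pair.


V = -t^-1 + 2 - t + 2t^2 - t^3 + t^4 - t^5
<D> = -A^-14 + A^-10 - A^-6 + 2A^-2 - A^2 + 2A^6 - A^10 (w = +2)
1 component over 10 crossings, w = +2
9 Fox colorings among 3^10, |V(-1)| = 9: tricolorable
why: w = +2 (over 10 crossings) is diagram-only; (-A^3)^(-2) removes it from V


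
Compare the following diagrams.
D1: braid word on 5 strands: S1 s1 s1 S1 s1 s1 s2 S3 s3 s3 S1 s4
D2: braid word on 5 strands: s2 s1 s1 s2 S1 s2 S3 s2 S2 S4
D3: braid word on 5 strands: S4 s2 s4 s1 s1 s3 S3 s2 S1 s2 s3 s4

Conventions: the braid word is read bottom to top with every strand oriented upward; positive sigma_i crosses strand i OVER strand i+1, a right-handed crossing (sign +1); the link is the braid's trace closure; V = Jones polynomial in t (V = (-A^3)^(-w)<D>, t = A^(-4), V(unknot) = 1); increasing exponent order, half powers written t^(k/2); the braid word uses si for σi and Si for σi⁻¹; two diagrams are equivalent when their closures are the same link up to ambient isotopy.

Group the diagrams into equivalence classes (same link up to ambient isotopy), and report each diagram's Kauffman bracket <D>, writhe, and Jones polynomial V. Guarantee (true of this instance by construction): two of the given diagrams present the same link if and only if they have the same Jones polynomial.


equivalence classes: {D1} | {D2, D3}
D1 (bracket A^12; 12 crossings at w = +4): V = 1
V(D2) = t - t^2 + 2t^3 - t^4 + t^5 - t^6  [10 crossings, <D> = -A^-18 + A^-14 - A^-10 + 2A^-6 - A^-2 + A^2, w = +2]
V(D3) = t - t^2 + 2t^3 - t^4 + t^5 - t^6  (w +6, c 12, <D> = -A^-6 + A^-2 - A^2 + 2A^6 - A^10 + A^14)
observation: 2 values of V(t) split the 3 diagrams


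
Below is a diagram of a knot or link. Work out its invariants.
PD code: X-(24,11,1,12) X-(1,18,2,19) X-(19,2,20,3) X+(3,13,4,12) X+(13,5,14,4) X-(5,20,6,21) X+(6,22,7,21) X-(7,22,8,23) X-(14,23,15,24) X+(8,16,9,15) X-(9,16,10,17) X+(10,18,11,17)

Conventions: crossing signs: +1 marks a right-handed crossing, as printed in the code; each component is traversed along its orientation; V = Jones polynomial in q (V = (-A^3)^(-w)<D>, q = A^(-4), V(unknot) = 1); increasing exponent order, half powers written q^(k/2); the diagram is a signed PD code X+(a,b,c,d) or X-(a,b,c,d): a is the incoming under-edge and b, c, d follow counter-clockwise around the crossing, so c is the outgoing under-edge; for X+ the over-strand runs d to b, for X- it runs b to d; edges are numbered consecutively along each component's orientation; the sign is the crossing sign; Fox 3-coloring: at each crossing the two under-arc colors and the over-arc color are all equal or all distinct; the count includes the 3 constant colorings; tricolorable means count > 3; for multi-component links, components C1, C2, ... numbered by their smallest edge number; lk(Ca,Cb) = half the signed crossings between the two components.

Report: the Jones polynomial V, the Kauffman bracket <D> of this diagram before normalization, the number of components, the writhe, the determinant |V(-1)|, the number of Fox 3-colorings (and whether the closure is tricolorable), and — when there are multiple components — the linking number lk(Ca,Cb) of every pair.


V(q) = -q^-5 + q^-4 - q^-3 + 2q^-2 - q^-1 + 2 - q
bracket: -A^-10 + 2A^-6 - A^-2 + 2A^2 - A^6 + A^10 - A^14, w = -2
1 component, writhe -2, over 12 crossings
det 9, colorings 9 of 3^12 — tricolorable
observation: |V(-1)| = 9: so tricolorable, since 3 divides 9


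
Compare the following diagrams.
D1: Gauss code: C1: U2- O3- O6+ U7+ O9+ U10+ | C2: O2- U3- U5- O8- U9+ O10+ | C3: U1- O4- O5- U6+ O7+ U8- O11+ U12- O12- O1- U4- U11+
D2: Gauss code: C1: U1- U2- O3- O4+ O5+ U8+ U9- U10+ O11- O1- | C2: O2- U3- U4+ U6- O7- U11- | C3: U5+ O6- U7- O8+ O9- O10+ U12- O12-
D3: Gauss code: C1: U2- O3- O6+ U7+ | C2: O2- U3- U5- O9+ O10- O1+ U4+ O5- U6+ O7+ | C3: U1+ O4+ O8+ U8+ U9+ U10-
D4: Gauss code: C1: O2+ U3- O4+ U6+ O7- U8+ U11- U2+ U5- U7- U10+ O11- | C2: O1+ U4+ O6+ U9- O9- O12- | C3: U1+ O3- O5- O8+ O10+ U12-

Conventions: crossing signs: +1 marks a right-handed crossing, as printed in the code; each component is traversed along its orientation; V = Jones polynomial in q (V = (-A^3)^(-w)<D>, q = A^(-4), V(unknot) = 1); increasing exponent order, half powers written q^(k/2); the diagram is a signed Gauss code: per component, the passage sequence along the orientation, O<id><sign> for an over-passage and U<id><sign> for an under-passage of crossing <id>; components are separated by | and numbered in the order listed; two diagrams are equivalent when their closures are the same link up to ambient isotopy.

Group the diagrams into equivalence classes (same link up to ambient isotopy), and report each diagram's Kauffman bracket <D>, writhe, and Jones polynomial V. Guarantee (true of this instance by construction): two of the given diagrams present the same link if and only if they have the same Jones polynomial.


equivalence classes: {D1} | {D2} | {D3, D4}
D1 (bracket A^-14 + 2A^-6 + A^2; 12 crossings at w = -2): V = q^-2 + 2 + q^2
V(D2) = q^-5 - 2q^-4 + 3q^-3 - q^-2 + 3q^-1 - 1 + q  (w -4, c 12, <D> = A^-16 - A^-12 + 3A^-8 - A^-4 + 3 - 2A^4 + A^8)
V(D3) = 1 + q + q^2 + q^3  (w +2, c 10, <D> = A^-6 + A^-2 + A^2 + A^6)
V(D4) = 1 + q + q^2 + q^3  [12 crossings, <D> = A^-12 + A^-8 + A^-4 + 1, w = 0]
key observation: 3 classes among 4 diagrams; unequal V(q) rules out equality


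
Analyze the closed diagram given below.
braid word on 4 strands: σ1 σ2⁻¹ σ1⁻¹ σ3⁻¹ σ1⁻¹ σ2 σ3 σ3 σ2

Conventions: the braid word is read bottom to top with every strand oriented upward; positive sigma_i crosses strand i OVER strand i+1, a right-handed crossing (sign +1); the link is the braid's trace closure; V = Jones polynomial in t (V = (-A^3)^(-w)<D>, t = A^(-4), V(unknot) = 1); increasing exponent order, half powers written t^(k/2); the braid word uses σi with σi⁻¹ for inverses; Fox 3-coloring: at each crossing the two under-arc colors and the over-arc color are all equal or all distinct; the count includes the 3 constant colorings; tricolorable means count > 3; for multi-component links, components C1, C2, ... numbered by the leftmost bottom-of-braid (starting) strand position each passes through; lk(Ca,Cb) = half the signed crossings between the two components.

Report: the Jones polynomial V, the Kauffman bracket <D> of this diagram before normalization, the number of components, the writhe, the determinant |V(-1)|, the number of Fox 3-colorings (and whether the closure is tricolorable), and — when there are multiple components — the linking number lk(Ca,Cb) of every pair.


V(t) = t^-2 - t^-1 + 2 - 2t + t^2 - t^3 + t^4
bracket: -A^-13 + A^-9 - A^-5 + 2A^-1 - 2A^3 + A^7 - A^11, w = +1
1 component, writhe +1, over 9 crossings
det 9, colorings 9 of 3^9 — tricolorable
observation: V spans 6 powers of t: at least 6 crossings in any diagram


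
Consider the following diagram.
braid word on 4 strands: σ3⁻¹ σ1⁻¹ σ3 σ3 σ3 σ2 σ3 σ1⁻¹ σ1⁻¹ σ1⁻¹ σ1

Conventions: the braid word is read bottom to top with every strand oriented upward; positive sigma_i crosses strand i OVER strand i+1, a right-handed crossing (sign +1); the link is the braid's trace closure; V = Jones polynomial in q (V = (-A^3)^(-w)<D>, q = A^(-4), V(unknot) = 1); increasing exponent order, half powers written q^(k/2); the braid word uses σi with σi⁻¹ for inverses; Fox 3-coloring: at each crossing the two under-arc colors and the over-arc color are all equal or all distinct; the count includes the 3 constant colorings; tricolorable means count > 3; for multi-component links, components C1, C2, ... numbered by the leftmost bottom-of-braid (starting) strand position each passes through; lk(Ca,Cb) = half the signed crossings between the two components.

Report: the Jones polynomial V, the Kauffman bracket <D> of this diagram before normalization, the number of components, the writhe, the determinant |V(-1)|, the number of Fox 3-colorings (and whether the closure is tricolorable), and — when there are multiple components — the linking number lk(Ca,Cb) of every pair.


V = -q^-3 + q^-2 - q^-1 + 3 - q + q^2 - q^3
<D> = A^-9 - A^-5 + A^-1 - 3A^3 + A^7 - A^11 + A^15 (w = +1)
1 component over 11 crossings, w = +1
27 Fox colorings among 3^11, |V(-1)| = 9: tricolorable
why: free reduction leaves σ3⁻¹ σ1⁻¹ σ3 σ3 σ3 σ2 σ3 σ1⁻¹ σ1⁻¹ of the original 11 letters


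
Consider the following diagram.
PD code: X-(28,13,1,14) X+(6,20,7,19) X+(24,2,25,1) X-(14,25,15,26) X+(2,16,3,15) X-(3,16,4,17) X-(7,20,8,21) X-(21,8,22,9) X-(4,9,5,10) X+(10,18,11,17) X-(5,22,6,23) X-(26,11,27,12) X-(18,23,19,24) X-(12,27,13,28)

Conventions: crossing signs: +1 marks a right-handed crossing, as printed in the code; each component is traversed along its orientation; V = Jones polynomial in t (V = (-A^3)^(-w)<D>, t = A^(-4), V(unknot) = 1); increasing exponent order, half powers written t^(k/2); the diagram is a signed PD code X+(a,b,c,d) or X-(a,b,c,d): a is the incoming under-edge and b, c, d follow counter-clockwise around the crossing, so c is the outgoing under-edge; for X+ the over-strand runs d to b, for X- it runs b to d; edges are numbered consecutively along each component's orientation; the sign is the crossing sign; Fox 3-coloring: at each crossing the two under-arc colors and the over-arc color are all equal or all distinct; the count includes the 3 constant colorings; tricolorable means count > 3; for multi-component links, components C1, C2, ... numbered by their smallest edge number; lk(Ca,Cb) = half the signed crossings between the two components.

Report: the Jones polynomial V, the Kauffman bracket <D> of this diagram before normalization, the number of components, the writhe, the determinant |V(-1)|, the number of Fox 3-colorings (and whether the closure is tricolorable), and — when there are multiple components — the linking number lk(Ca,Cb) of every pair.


Jones polynomial: V(t) = -t^-9 + 3t^-8 - 5t^-7 + 6t^-6 - 7t^-5 + 7t^-4 - 5t^-3 + 4t^-2 - 2t^-1 + 1
<D> = A^-18 - 2A^-14 + 4A^-10 - 5A^-6 + 7A^-2 - 7A^2 + 6A^6 - 5A^10 + 3A^14 - A^18; writhe -6
components 1, writhe -6 (14 crossings)
3-colorings: 3 of 3^14, det 41 — not tricolorable
note: w = -6 (over 14 crossings) is diagram-only; (-A^3)^(6) removes it from V


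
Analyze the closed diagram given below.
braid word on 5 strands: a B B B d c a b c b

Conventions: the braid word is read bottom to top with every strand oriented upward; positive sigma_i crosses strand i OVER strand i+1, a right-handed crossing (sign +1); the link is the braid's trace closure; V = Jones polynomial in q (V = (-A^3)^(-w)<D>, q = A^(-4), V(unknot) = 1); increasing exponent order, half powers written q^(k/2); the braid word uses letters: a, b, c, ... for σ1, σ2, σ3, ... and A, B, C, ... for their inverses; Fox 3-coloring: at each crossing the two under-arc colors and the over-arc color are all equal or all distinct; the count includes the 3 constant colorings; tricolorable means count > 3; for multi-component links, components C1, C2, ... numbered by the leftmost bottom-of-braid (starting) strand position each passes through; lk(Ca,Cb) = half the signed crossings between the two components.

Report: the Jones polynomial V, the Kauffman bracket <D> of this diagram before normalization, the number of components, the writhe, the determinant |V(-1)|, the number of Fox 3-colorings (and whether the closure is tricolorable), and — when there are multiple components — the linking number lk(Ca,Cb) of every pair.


Jones polynomial: V(q) = -q^-1 + 2 - q + 2q^2 - q^3 + q^4 - q^5
<D> = -A^-8 + A^-4 - 1 + 2A^4 - A^8 + 2A^12 - A^16; writhe +4
components 1, writhe +4 (10 crossings)
3-colorings: 9 of 3^10, det 9 — tricolorable
note: w = +4 shifts under R1 moves; the (-A^3)^(-4) factor cancels that in V


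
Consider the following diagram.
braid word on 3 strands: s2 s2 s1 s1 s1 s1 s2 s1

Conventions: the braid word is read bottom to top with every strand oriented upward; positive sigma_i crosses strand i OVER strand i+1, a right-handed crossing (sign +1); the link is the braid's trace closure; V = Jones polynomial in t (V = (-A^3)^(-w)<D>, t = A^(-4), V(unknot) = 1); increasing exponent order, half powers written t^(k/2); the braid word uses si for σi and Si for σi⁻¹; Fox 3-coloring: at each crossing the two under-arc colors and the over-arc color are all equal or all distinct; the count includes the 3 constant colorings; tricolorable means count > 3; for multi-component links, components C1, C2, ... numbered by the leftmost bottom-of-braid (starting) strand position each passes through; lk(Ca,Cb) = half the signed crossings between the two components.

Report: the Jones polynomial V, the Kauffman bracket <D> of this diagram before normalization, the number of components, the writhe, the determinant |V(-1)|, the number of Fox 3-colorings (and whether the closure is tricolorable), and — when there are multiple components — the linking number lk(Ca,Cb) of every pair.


Jones polynomial: V(t) = t^3 + t^5 - t^6 + t^7 - t^8 + t^9 - t^10
<D> = -A^-16 + A^-12 - A^-8 + A^-4 - 1 + A^4 + A^12; writhe +8
components 1, writhe +8 (8 crossings)
3-colorings: 3 of 3^8, det 7 — not tricolorable
note: |V(-1)| = 7: so not tricolorable, since 3 does not divide 7


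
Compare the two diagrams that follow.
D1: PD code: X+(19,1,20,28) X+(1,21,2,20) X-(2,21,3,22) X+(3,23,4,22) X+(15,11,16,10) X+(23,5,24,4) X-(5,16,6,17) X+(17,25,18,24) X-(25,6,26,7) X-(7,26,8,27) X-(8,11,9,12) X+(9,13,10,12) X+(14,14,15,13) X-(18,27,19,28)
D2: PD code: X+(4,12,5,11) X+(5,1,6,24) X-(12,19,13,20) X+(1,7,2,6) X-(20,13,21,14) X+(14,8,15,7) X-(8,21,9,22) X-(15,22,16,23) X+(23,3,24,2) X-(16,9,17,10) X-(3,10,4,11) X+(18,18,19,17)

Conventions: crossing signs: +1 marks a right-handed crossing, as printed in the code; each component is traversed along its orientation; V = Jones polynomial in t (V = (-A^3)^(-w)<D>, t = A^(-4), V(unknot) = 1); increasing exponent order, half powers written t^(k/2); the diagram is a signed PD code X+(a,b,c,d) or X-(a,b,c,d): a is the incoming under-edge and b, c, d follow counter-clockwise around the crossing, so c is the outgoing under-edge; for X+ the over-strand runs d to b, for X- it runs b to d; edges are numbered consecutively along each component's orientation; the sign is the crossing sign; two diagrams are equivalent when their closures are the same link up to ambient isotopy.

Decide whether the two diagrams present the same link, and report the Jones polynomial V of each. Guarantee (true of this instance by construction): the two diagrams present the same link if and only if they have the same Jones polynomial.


same link: no
V(D1) = -t^-3 + 2t^-2 - 2t^-1 + 3 - 2t + 2t^2 - t^3  [14 crossings, <D> = -A^-6 + 2A^-2 - 2A^2 + 3A^6 - 2A^10 + 2A^14 - A^18, w = +2]
D2 (bracket -A^-12 + A^-8 - A^-4 + 3 - A^4 + A^8 - A^12; 12 crossings at w = 0): V = -t^-3 + t^-2 - t^-1 + 3 - t + t^2 - t^3
note: 2 classes among 2 diagrams; unequal V(t) rules out equality


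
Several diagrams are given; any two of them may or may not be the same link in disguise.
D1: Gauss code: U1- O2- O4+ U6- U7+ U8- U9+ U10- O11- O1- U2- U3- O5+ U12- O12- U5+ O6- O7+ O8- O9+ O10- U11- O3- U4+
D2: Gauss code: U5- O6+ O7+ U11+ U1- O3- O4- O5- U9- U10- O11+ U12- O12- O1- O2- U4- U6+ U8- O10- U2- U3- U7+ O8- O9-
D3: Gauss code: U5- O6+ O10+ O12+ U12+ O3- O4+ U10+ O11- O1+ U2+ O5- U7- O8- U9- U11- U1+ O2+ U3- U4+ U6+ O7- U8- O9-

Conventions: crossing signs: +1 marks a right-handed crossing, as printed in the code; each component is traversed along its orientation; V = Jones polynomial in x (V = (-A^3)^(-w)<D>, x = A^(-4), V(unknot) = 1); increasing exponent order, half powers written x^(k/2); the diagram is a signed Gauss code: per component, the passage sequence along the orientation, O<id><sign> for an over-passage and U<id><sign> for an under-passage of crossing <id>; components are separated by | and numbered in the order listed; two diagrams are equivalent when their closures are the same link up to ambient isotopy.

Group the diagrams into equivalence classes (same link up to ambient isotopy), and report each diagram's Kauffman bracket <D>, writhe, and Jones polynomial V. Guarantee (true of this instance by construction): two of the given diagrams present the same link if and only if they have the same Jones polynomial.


classes: {D1} | {D2} | {D3}
V(D1) = -x^-6 + x^-5 - x^-4 + 2x^-3 - x^-2 + x^-1  [12 crossings, <D> = A^-8 - A^-4 + 2 - A^4 + A^8 - A^12, w = -4]
V(D2) = -x^-4 + x^-3 + x^-1  (w -6, c 12, <D> = A^-14 + A^-6 - A^-2)
V(D3) = x^-5 - 2x^-4 + 2x^-3 - 2x^-2 + 2x^-1 - 1 + x  [12 crossings, <D> = A^-4 - 1 + 2A^4 - 2A^8 + 2A^12 - 2A^16 + A^20, w = 0]
note: 3 values of V(x) split the 3 diagrams


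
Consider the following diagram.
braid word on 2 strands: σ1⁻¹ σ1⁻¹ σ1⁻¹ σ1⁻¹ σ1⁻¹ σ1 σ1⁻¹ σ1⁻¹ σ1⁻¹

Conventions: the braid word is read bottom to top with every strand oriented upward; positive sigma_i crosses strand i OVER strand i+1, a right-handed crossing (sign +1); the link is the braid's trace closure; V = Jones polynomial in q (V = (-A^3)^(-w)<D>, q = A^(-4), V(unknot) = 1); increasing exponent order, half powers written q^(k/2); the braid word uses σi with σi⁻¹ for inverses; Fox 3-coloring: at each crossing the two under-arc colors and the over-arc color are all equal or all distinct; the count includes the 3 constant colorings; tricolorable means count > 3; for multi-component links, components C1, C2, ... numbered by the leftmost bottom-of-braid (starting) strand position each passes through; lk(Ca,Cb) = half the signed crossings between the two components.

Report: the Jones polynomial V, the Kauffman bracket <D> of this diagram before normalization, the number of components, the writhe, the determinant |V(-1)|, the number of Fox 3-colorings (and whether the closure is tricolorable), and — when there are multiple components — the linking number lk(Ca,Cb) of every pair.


V(q) = -q^-10 + q^-9 - q^-8 + q^-7 - q^-6 + q^-5 + q^-3
bracket: -A^-9 - A^-1 + A^3 - A^7 + A^11 - A^15 + A^19, w = -7
1 component, writhe -7, over 9 crossings
det 7, colorings 3 of 3^9 — not tricolorable
observation: |V(-1)| = 7: so not tricolorable, since 3 does not divide 7


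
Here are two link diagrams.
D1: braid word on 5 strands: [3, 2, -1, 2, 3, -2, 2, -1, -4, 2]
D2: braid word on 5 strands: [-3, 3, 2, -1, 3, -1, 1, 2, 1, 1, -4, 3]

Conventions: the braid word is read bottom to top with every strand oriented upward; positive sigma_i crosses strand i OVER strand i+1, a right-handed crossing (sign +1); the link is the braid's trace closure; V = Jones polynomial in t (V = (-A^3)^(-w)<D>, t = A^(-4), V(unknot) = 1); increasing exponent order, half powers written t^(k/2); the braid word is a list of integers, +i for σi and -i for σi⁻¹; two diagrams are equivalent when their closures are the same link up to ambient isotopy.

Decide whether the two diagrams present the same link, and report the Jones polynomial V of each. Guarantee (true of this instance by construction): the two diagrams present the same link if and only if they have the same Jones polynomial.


same link: no
V(D1) = t^-1 - 1 + 2t - 2t^2 + 2t^3 - 2t^4 + t^5  [10 crossings, <D> = A^-14 - 2A^-10 + 2A^-6 - 2A^-2 + 2A^2 - A^6 + A^10, w = +2]
V(D2) = t - t^2 + 2t^3 - t^4 + t^5 - t^6  [12 crossings, <D> = -A^-12 + A^-8 - A^-4 + 2 - A^4 + A^8, w = +4]
insight: 2 values of V(t) split the 2 diagrams


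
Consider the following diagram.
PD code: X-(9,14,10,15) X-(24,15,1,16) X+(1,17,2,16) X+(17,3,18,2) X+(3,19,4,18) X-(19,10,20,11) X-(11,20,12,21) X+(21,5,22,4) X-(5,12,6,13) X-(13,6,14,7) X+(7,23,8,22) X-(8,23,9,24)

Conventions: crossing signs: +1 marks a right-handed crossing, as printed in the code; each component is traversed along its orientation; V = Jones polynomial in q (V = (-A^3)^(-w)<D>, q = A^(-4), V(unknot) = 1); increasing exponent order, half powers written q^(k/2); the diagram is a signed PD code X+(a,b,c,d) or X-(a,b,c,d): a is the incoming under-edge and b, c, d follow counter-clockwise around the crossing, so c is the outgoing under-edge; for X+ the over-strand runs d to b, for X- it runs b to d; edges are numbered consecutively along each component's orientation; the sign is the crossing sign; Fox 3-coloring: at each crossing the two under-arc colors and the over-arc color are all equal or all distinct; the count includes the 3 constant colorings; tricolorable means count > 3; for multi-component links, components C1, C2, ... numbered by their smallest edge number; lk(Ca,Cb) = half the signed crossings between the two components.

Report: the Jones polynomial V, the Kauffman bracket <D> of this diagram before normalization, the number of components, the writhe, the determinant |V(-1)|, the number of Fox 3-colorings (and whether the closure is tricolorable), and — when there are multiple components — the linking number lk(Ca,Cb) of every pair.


V = -q^-6 + 2q^-5 - 4q^-4 + 5q^-3 - 4q^-2 + 5q^-1 - 3 + 2q - q^2
<D> = -A^-14 + 2A^-10 - 3A^-6 + 5A^-2 - 4A^2 + 5A^6 - 4A^10 + 2A^14 - A^18 (w = -2)
1 component over 12 crossings, w = -2
9 Fox colorings among 3^12, |V(-1)| = 27: tricolorable
why: V spans 8 powers of q: at least 8 crossings in any diagram
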